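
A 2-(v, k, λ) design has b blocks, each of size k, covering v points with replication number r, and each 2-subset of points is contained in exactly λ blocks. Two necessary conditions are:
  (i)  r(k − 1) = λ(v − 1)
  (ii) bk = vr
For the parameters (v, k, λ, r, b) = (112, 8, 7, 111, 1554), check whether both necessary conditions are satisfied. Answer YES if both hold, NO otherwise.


Condition (i): r(k − 1) = 111·7 = 777; λ(v − 1) = 7·111 = 777. Match? YES.
Condition (ii): bk = 1554·8 = 12432; vr = 112·111 = 12432. Match? YES.
Both conditions hold? YES.

YES


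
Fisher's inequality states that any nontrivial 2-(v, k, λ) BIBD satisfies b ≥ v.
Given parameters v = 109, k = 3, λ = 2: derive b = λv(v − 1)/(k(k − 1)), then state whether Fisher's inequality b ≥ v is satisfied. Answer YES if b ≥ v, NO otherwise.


b = λv(v − 1)/(k(k − 1)) = 2·109·108/(3·2) = 23544/6 = 3924.
Compare with v = 109: b ≥ v, so Fisher's inequality holds.

YES


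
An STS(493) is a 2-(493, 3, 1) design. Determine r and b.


An STS(v) is a 2-(v, 3, 1) BIBD: block size k = 3, λ = 1.
Replication: r(k − 1) = λ(v − 1) ⇒ r·2 = 493 − 1 = 492 ⇒ r = 246.
Block count: b = v(v − 1)/6 = 493·492/6 = 242556/6 = 40426.
(Check via bk = vr: 40426·3 = 121278 = 493·246 = 121278 ✓.)

r = 246, b = 40426.


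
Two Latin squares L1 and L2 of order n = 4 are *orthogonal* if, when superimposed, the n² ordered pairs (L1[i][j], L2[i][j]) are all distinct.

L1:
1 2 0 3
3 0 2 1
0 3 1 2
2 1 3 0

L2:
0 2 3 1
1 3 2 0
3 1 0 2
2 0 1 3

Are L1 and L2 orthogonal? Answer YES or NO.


Form the n² = 16 superimposed pairs (L1[i][j], L2[i][j]), row by row (rows and columns indexed from 0):
row 0: (1,0) (2,2) (0,3) (3,1)
row 1: (3,1) (0,3) (2,2) (1,0)
row 2: (0,3) (3,1) (1,0) (2,2)
row 3: (2,2) (1,0) (3,1) (0,3)
Orthogonality requires all 16 pairs distinct.
But the pair (3,1) repeats: cell (0,3) has L1 = 3, L2 = 1, and cell (1,0) has L1 = 3, L2 = 1.
A repeated pair means some other pair never occurs (only 4 distinct pairs out of 16), so the squares are not orthogonal.
Conclusion: NO.

NO


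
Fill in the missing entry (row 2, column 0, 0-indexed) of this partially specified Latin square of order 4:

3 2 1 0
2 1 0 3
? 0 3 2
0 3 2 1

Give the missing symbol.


Row 2 contains symbols [0, 2, 3] — missing [1].
Column 0 contains symbols [0, 2, 3] — missing [1].
The missing symbol must appear in both missing sets; intersection = [1].
Therefore the hidden value is 1.

Missing value = 1.


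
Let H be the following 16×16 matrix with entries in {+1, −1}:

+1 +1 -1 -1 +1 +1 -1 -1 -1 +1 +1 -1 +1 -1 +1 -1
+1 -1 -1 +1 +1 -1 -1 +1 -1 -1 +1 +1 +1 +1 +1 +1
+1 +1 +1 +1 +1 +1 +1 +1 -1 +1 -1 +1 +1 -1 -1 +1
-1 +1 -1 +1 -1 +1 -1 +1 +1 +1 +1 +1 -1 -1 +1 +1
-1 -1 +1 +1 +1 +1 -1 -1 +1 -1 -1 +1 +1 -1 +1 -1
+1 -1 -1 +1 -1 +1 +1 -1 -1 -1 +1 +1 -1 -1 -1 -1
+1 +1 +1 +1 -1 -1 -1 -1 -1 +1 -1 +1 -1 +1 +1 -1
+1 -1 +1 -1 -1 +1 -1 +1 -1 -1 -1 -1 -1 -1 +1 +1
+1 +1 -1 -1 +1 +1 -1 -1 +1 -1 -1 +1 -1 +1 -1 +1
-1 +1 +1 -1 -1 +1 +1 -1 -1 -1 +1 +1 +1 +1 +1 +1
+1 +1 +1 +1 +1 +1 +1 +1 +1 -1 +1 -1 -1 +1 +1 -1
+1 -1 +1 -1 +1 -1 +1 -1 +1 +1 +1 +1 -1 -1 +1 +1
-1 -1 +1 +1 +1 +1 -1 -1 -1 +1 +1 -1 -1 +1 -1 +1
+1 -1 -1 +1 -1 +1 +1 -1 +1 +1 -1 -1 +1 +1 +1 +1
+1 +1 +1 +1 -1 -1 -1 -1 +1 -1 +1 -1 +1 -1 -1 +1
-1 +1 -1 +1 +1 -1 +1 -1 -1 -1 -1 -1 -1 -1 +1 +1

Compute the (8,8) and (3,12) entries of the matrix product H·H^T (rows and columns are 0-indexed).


Row 3 of H: [-1, 1, -1, 1, -1, 1, -1, 1, 1, 1, 1, 1, -1, -1, 1, 1].
Row 8 of H: [1, 1, -1, -1, 1, 1, -1, -1, 1, -1, -1, 1, -1, 1, -1, 1].
Row 12 of H: [-1, -1, 1, 1, 1, 1, -1, -1, -1, 1, 1, -1, -1, 1, -1, 1].
(H·H^T)[8][8] = Σ_j H[8][j]·H[8][j] = (1)² + (1)² + (-1)² + (-1)² + (1)² + (1)² + (-1)² + (-1)² + (1)² + (-1)² + (-1)² + (1)² + (-1)² + (1)² + (-1)² + (1)² = 1 + 1 + 1 + 1 + 1 + 1 + 1 + 1 + 1 + 1 + 1 + 1 + 1 + 1 + 1 + 1 = 16.
(H·H^T)[3][12] = Σ_j H[3][j]·H[12][j] = (-1)·(-1) + (1)·(-1) + (-1)·(1) + (1)·(1) + (-1)·(1) + (1)·(1) + (-1)·(-1) + (1)·(-1) + (1)·(-1) + (1)·(1) + (1)·(1) + (1)·(-1) + (-1)·(-1) + (-1)·(1) + (1)·(-1) + (1)·(1) = 1 + -1 + -1 + 1 + -1 + 1 + 1 + -1 + -1 + 1 + 1 + -1 + 1 + -1 + -1 + 1 = 0.
So rows 3 and 12 are orthogonal; the diagonal entry equals n = 16.

(8,8) entry = 16; (3,12) entry = 0.


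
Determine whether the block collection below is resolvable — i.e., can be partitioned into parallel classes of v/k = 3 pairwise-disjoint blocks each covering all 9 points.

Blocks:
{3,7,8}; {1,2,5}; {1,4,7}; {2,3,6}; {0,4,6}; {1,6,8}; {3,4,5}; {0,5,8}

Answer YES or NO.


v = 9, block size k = 3, number of blocks = 8.
For resolvability, blocks must partition into parallel classes of size v/k = 3.
Total blocks must therefore be a multiple of 3: 8 = 3·2 + 2 ⇒ not divisible ✗.
Resolvable? NO.

NO


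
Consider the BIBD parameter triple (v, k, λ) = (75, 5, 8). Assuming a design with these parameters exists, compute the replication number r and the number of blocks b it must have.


Any 2-(v, k, λ) BIBD satisfies two necessary conditions:
  (i)  Each point sits in r blocks, and counting incidences through any fixed point gives r(k − 1) = λ(v − 1), so r = λ(v − 1)/(k − 1).
  (ii) Total incidences bk = vr, so b = vr/k.
Step 1: r = λ(v − 1)/(k − 1) = 8·(75 − 1)/(5 − 1) = 8·74/4 = 592/4 = 148.
Step 2: b = vr/k = 75·148/5 = 11100/5 = 2220.
Check integrality: r = 148 ∈ Z ✓, b = 2220 ∈ Z ✓.
(These identities are necessary conditions: they determine r and b for any design with these parameters, but do not by themselves prove that one exists.)

r = 148, b = 2220.


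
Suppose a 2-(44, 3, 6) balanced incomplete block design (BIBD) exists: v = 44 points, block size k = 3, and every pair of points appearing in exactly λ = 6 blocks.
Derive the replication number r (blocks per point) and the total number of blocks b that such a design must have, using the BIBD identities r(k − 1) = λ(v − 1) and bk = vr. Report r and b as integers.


Any 2-(v, k, λ) BIBD satisfies two necessary conditions:
  (i)  Each point sits in r blocks, and counting incidences through any fixed point gives r(k − 1) = λ(v − 1), so r = λ(v − 1)/(k − 1).
  (ii) Total incidences bk = vr, so b = vr/k.
Step 1: r = λ(v − 1)/(k − 1) = 6·(44 − 1)/(3 − 1) = 6·43/2 = 258/2 = 129.
Step 2: b = vr/k = 44·129/3 = 5676/3 = 1892.
Check integrality: r = 129 ∈ Z ✓, b = 1892 ∈ Z ✓.
(These identities are necessary conditions: they determine r and b for any design with these parameters, but do not by themselves prove that one exists.)

r = 129, b = 1892.


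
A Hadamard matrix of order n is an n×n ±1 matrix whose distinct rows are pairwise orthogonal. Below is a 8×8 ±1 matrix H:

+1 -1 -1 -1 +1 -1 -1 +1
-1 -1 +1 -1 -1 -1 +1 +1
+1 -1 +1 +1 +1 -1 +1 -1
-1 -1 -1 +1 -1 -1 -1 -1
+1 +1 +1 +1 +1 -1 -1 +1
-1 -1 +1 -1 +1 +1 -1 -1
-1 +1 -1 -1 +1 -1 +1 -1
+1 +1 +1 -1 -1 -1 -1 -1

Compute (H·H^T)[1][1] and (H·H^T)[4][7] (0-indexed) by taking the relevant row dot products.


Row 1 of H: [-1, -1, 1, -1, -1, -1, 1, 1].
Row 4 of H: [1, 1, 1, 1, 1, -1, -1, 1].
Row 7 of H: [1, 1, 1, -1, -1, -1, -1, -1].
(H·H^T)[1][1] = Σ_j H[1][j]·H[1][j] = (-1)² + (-1)² + (1)² + (-1)² + (-1)² + (-1)² + (1)² + (1)² = 1 + 1 + 1 + 1 + 1 + 1 + 1 + 1 = 8.
(H·H^T)[4][7] = Σ_j H[4][j]·H[7][j] = (1)·(1) + (1)·(1) + (1)·(1) + (1)·(-1) + (1)·(-1) + (-1)·(-1) + (-1)·(-1) + (1)·(-1) = 1 + 1 + 1 + -1 + -1 + 1 + 1 + -1 = 2.
Rows 4 and 7 are not orthogonal (dot product = 2 ≠ 0), so H is not a Hadamard matrix.

(1,1) entry = 8; (4,7) entry = 2.


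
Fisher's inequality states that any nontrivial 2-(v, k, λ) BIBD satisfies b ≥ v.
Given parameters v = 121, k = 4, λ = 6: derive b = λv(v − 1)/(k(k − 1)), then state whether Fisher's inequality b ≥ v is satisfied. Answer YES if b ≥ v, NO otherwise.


r = λ(v − 1)/(k − 1) = 6·120/3 = 240.
b = vr/k = 121·240/4 = 7260.
Fisher's inequality: b ≥ v ⇔ 7260 ≥ 121? YES.

YES


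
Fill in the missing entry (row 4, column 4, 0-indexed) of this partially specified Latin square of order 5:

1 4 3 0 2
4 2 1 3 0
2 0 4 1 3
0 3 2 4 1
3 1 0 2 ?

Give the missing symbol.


Row 4 contains symbols [0, 1, 2, 3] — missing [4].
Column 4 contains symbols [0, 1, 2, 3] — missing [4].
The missing symbol must appear in both missing sets; intersection = [4].
Therefore the hidden value is 4.

Missing value = 4.


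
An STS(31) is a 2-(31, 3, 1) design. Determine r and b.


An STS(v) is a 2-(v, 3, 1) BIBD: block size k = 3, λ = 1.
Replication: r(k − 1) = λ(v − 1) ⇒ r·2 = 31 − 1 = 30 ⇒ r = 15.
Block count: b = v(v − 1)/6 = 31·30/6 = 930/6 = 155.
(Check via bk = vr: 155·3 = 465 = 31·15 = 465 ✓.)

r = 15, b = 155.


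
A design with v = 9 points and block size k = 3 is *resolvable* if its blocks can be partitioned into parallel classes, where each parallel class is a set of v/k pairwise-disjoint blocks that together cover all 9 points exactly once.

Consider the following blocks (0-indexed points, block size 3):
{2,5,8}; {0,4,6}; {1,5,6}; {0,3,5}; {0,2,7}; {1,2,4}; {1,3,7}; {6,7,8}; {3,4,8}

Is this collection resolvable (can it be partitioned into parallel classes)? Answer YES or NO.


v = 9, block size k = 3, number of blocks = 9.
For resolvability, blocks must partition into parallel classes of size v/k = 3.
Total blocks must therefore be a multiple of 3: 9 = 3·3 + 0 ⇒ divisible ✓.
Greedy packing gives 3 candidate class(es). Each should be a full parallel class (size 3, covers all 9 points).
  Class 1 (3 blocks): {2,5,8}; {0,4,6}; {1,3,7}. Points covered: [0, 1, 2, 3, 4, 5, 6, 7, 8].
  Class 2 (3 blocks): {1,5,6}; {0,2,7}; {3,4,8}. Points covered: [0, 1, 2, 3, 4, 5, 6, 7, 8].
  Class 3 (3 blocks): {0,3,5}; {1,2,4}; {6,7,8}. Points covered: [0, 1, 2, 3, 4, 5, 6, 7, 8].
All classes full (size 3)? YES. All classes cover every point? YES.
Resolvable? YES.

YES


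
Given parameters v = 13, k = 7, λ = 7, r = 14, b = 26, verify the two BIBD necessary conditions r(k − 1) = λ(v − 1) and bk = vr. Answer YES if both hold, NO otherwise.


Condition (i): r(k − 1) = 14·6 = 84; λ(v − 1) = 7·12 = 84. Match? YES.
Condition (ii): bk = 26·7 = 182; vr = 13·14 = 182. Match? YES.
Both conditions hold? YES.

YES


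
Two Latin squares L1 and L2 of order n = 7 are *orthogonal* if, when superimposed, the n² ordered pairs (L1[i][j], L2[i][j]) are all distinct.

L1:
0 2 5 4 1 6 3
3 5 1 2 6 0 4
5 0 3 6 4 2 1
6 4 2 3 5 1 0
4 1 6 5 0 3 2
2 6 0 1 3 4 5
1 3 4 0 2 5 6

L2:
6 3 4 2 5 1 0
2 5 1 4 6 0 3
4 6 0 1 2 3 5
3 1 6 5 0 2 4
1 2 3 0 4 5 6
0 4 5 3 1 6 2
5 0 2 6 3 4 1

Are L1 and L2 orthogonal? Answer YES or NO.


Form the n² = 49 superimposed pairs (L1[i][j], L2[i][j]), row by row (rows and columns indexed from 0):
row 0: (0,6) (2,3) (5,4) (4,2) (1,5) (6,1) (3,0)
row 1: (3,2) (5,5) (1,1) (2,4) (6,6) (0,0) (4,3)
row 2: (5,4) (0,6) (3,0) (6,1) (4,2) (2,3) (1,5)
row 3: (6,3) (4,1) (2,6) (3,5) (5,0) (1,2) (0,4)
row 4: (4,1) (1,2) (6,3) (5,0) (0,4) (3,5) (2,6)
row 5: (2,0) (6,4) (0,5) (1,3) (3,1) (4,6) (5,2)
row 6: (1,5) (3,0) (4,2) (0,6) (2,3) (5,4) (6,1)
Orthogonality requires all 49 pairs distinct.
But the pair (5,4) repeats: cell (0,2) has L1 = 5, L2 = 4, and cell (2,0) has L1 = 5, L2 = 4.
A repeated pair means some other pair never occurs (only 28 distinct pairs out of 49), so the squares are not orthogonal.
Conclusion: NO.

NO


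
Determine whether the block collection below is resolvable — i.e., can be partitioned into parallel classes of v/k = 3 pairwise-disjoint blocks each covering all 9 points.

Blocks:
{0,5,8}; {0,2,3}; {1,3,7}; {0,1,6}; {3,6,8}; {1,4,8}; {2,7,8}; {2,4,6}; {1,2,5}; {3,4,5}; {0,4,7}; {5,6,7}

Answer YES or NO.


v = 9, block size k = 3, number of blocks = 12.
For resolvability, blocks must partition into parallel classes of size v/k = 3.
Total blocks must therefore be a multiple of 3: 12 = 3·4 + 0 ⇒ divisible ✓.
Greedy packing gives 4 candidate class(es). Each should be a full parallel class (size 3, covers all 9 points).
  Class 1 (3 blocks): {0,5,8}; {1,3,7}; {2,4,6}. Points covered: [0, 1, 2, 3, 4, 5, 6, 7, 8].
  Class 2 (3 blocks): {0,2,3}; {1,4,8}; {5,6,7}. Points covered: [0, 1, 2, 3, 4, 5, 6, 7, 8].
  Class 3 (3 blocks): {0,1,6}; {2,7,8}; {3,4,5}. Points covered: [0, 1, 2, 3, 4, 5, 6, 7, 8].
  Class 4 (3 blocks): {3,6,8}; {1,2,5}; {0,4,7}. Points covered: [0, 1, 2, 3, 4, 5, 6, 7, 8].
All classes full (size 3)? YES. All classes cover every point? YES.
Resolvable? YES.

YES


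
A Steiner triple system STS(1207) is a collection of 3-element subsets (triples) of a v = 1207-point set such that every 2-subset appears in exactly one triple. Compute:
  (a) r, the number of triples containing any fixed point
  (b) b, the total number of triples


An STS(v) is a 2-(v, 3, 1) BIBD: block size k = 3, λ = 1.
Replication: r(k − 1) = λ(v − 1) ⇒ r·2 = 1207 − 1 = 1206 ⇒ r = 603.
Block count: bk = vr ⇒ b·3 = 1207·603 = 727821 ⇒ b = 242607.
(Check via b = v(v − 1)/6 = 1207·1206/6 = 1455642/6 = 242607.)

r = 603, b = 242607.


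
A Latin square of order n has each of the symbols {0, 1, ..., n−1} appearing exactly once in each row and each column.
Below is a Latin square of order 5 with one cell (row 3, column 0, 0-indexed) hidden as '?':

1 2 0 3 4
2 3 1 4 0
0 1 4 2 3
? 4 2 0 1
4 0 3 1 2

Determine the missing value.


Row 3 contains symbols [0, 1, 2, 4] — missing [3].
Column 0 contains symbols [0, 1, 2, 4] — missing [3].
The missing symbol must appear in both missing sets; intersection = [3].
Therefore the hidden value is 3.

Missing value = 3.


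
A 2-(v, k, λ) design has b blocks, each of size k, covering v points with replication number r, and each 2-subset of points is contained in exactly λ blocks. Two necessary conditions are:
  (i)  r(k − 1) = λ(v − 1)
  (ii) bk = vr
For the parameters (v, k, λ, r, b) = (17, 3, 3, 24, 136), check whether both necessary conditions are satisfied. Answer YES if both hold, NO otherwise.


Condition (i): r(k − 1) = 24·2 = 48; λ(v − 1) = 3·16 = 48. Match? YES.
Condition (ii): bk = 136·3 = 408; vr = 17·24 = 408. Match? YES.
Both conditions hold? YES.

YES


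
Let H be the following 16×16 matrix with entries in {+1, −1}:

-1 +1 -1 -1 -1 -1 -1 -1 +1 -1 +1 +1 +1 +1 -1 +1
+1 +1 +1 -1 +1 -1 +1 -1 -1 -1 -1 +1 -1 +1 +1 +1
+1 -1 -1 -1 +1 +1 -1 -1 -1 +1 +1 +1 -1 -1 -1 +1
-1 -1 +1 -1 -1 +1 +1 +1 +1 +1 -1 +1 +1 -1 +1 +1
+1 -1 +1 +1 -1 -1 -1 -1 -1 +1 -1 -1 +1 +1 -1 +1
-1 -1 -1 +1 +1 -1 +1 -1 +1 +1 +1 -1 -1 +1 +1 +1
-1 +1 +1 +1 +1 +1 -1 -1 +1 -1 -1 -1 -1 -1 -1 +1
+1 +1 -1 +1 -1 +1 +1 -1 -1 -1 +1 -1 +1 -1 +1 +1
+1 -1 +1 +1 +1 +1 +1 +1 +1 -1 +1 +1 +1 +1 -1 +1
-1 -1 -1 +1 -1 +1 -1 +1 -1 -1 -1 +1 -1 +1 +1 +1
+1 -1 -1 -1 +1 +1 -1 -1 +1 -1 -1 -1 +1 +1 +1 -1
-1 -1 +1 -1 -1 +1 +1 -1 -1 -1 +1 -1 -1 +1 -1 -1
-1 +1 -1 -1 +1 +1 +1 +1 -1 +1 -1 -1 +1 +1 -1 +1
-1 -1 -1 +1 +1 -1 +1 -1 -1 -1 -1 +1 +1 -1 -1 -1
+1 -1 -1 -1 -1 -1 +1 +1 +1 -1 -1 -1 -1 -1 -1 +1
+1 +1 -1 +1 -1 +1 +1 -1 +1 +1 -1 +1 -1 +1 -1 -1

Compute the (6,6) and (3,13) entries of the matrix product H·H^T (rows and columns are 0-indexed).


Row 3 of H: [-1, -1, 1, -1, -1, 1, 1, 1, 1, 1, -1, 1, 1, -1, 1, 1].
Row 6 of H: [-1, 1, 1, 1, 1, 1, -1, -1, 1, -1, -1, -1, -1, -1, -1, 1].
Row 13 of H: [-1, -1, -1, 1, 1, -1, 1, -1, -1, -1, -1, 1, 1, -1, -1, -1].
(H·H^T)[6][6] = Σ_j H[6][j]·H[6][j] = (-1)² + (1)² + (1)² + (1)² + (1)² + (1)² + (-1)² + (-1)² + (1)² + (-1)² + (-1)² + (-1)² + (-1)² + (-1)² + (-1)² + (1)² = 1 + 1 + 1 + 1 + 1 + 1 + 1 + 1 + 1 + 1 + 1 + 1 + 1 + 1 + 1 + 1 = 16.
(H·H^T)[3][13] = Σ_j H[3][j]·H[13][j] = (-1)·(-1) + (-1)·(-1) + (1)·(-1) + (-1)·(1) + (-1)·(1) + (1)·(-1) + (1)·(1) + (1)·(-1) + (1)·(-1) + (1)·(-1) + (-1)·(-1) + (1)·(1) + (1)·(1) + (-1)·(-1) + (1)·(-1) + (1)·(-1) = 1 + 1 + -1 + -1 + -1 + -1 + 1 + -1 + -1 + -1 + 1 + 1 + 1 + 1 + -1 + -1 = -2.
Rows 3 and 13 are not orthogonal (dot product = -2 ≠ 0), so H is not a Hadamard matrix.

(6,6) entry = 16; (3,13) entry = -2.


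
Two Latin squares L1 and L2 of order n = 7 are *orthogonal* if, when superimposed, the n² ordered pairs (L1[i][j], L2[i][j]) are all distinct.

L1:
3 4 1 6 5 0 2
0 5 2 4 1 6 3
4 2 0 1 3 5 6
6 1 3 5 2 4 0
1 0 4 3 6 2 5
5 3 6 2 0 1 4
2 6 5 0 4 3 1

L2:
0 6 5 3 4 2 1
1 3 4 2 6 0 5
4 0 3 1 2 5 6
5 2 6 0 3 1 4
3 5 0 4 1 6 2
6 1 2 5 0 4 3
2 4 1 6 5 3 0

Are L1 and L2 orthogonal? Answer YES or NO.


Form the n² = 49 superimposed pairs (L1[i][j], L2[i][j]), row by row (rows and columns indexed from 0):
row 0: (3,0) (4,6) (1,5) (6,3) (5,4) (0,2) (2,1)
row 1: (0,1) (5,3) (2,4) (4,2) (1,6) (6,0) (3,5)
row 2: (4,4) (2,0) (0,3) (1,1) (3,2) (5,5) (6,6)
row 3: (6,5) (1,2) (3,6) (5,0) (2,3) (4,1) (0,4)
row 4: (1,3) (0,5) (4,0) (3,4) (6,1) (2,6) (5,2)
row 5: (5,6) (3,1) (6,2) (2,5) (0,0) (1,4) (4,3)
row 6: (2,2) (6,4) (5,1) (0,6) (4,5) (3,3) (1,0)
Orthogonality requires all 49 pairs distinct.
Check by first coordinate: for each symbol s of L1, list the L2 entries in the n cells where L1 = s; they must all differ.
  L1 = 0: L2 entries (in reading order) 2, 1, 3, 4, 5, 0, 6 — all 7 distinct ✓
  L1 = 1: L2 entries (in reading order) 5, 6, 1, 2, 3, 4, 0 — all 7 distinct ✓
  L1 = 2: L2 entries (in reading order) 1, 4, 0, 3, 6, 5, 2 — all 7 distinct ✓
  L1 = 3: L2 entries (in reading order) 0, 5, 2, 6, 4, 1, 3 — all 7 distinct ✓
  L1 = 4: L2 entries (in reading order) 6, 2, 4, 1, 0, 3, 5 — all 7 distinct ✓
  L1 = 5: L2 entries (in reading order) 4, 3, 5, 0, 2, 6, 1 — all 7 distinct ✓
  L1 = 6: L2 entries (in reading order) 3, 0, 6, 5, 1, 2, 4 — all 7 distinct ✓
Every symbol of L1 meets every symbol of L2 exactly once, so all 49 pairs are distinct (49 of 49).
Conclusion: YES.

YES


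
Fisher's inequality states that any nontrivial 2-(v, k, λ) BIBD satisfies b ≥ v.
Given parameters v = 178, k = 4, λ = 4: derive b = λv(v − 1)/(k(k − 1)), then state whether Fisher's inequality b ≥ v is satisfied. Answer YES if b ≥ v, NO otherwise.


b = λv(v − 1)/(k(k − 1)) = 4·178·177/(4·3) = 126024/12 = 10502.
Compare with v = 178: b ≥ v, so Fisher's inequality holds.

YES


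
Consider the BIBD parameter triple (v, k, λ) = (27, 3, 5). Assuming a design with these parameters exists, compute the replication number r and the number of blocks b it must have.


Any 2-(v, k, λ) BIBD satisfies two necessary conditions:
  (i)  Each point sits in r blocks, and counting incidences through any fixed point gives r(k − 1) = λ(v − 1), so r = λ(v − 1)/(k − 1).
  (ii) Total incidences bk = vr, so b = vr/k.
Step 1: r = λ(v − 1)/(k − 1) = 5·(27 − 1)/(3 − 1) = 5·26/2 = 130/2 = 65.
Step 2: b = vr/k = 27·65/3 = 1755/3 = 585.
Check integrality: r = 65 ∈ Z ✓, b = 585 ∈ Z ✓.
(These identities are necessary conditions: they determine r and b for any design with these parameters, but do not by themselves prove that one exists.)

r = 65, b = 585.


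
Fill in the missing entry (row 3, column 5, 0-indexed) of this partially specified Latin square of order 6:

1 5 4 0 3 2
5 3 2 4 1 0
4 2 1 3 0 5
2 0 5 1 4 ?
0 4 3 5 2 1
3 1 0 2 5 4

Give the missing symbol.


Row 3 contains symbols [0, 1, 2, 4, 5] — missing [3].
Column 5 contains symbols [0, 1, 2, 4, 5] — missing [3].
The missing symbol must appear in both missing sets; intersection = [3].
Therefore the hidden value is 3.

Missing value = 3.


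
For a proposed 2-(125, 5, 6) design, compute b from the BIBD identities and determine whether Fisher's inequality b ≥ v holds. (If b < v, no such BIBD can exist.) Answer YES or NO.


b = λv(v − 1)/(k(k − 1)) = 6·125·124/(5·4) = 93000/20 = 4650.
Compare with v = 125: b ≥ v, so Fisher's inequality holds.

YES


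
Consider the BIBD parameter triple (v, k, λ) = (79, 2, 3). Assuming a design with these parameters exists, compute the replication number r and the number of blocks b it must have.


Any 2-(v, k, λ) BIBD satisfies two necessary conditions:
  (i)  Each point sits in r blocks, and counting incidences through any fixed point gives r(k − 1) = λ(v − 1), so r = λ(v − 1)/(k − 1).
  (ii) Total incidences bk = vr, so b = vr/k.
Step 1: r = λ(v − 1)/(k − 1) = 3·(79 − 1)/(2 − 1) = 3·78/1 = 234/1 = 234.
Step 2: b = vr/k = 79·234/2 = 18486/2 = 9243.
Check integrality: r = 234 ∈ Z ✓, b = 9243 ∈ Z ✓.
(These identities are necessary conditions: they determine r and b for any design with these parameters, but do not by themselves prove that one exists.)

r = 234, b = 9243.


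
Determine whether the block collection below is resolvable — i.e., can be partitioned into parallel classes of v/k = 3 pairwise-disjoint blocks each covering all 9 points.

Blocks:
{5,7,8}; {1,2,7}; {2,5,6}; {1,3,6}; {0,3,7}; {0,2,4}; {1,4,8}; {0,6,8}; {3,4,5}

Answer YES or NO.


v = 9, block size k = 3, number of blocks = 9.
For resolvability, blocks must partition into parallel classes of size v/k = 3.
Total blocks must therefore be a multiple of 3: 9 = 3·3 + 0 ⇒ divisible ✓.
Greedy packing gives 3 candidate class(es). Each should be a full parallel class (size 3, covers all 9 points).
  Class 1 (3 blocks): {5,7,8}; {1,3,6}; {0,2,4}. Points covered: [0, 1, 2, 3, 4, 5, 6, 7, 8].
  Class 2 (3 blocks): {1,2,7}; {0,6,8}; {3,4,5}. Points covered: [0, 1, 2, 3, 4, 5, 6, 7, 8].
  Class 3 (3 blocks): {2,5,6}; {0,3,7}; {1,4,8}. Points covered: [0, 1, 2, 3, 4, 5, 6, 7, 8].
All classes full (size 3)? YES. All classes cover every point? YES.
Resolvable? YES.

YES


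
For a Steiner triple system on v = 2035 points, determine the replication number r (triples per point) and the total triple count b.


An STS(v) is a 2-(v, 3, 1) BIBD: block size k = 3, λ = 1.
Replication: r(k − 1) = λ(v − 1) ⇒ r·2 = 2035 − 1 = 2034 ⇒ r = 1017.
Block count: b = v(v − 1)/6 = 2035·2034/6 = 4139190/6 = 689865.

r = 1017, b = 689865.


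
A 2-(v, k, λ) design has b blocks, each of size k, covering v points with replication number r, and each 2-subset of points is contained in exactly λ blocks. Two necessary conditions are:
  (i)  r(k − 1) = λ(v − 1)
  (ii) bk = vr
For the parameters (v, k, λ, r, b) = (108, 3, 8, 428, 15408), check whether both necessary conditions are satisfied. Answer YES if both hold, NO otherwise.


Condition (i): r(k − 1) = 428·2 = 856; λ(v − 1) = 8·107 = 856. Match? YES.
Condition (ii): bk = 15408·3 = 46224; vr = 108·428 = 46224. Match? YES.
Both conditions hold? YES.

YES


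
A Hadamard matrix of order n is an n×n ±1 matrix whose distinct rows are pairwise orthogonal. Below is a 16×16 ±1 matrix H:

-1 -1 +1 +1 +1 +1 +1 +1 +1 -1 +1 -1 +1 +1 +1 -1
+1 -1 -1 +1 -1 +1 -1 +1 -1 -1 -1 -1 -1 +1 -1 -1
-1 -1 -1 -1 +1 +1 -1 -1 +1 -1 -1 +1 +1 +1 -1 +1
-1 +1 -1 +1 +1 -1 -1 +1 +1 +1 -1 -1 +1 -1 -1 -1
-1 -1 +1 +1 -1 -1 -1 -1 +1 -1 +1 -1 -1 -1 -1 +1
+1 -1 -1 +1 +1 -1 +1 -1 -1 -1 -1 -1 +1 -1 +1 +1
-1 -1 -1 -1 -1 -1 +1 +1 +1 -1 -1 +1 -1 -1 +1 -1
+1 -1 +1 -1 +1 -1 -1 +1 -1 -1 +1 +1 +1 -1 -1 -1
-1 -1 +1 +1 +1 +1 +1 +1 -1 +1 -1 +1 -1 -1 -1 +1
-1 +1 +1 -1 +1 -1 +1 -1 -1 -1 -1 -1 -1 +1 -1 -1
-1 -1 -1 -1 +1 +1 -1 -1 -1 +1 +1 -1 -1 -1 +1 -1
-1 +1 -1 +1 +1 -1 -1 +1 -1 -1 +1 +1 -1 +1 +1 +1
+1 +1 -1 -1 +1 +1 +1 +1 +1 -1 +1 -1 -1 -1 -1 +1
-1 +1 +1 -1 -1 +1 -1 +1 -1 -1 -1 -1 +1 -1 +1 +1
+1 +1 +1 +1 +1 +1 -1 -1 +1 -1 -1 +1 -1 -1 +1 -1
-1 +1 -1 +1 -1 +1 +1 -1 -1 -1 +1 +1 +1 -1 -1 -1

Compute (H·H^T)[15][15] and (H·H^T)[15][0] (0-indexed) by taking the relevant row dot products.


Row 0 of H: [-1, -1, 1, 1, 1, 1, 1, 1, 1, -1, 1, -1, 1, 1, 1, -1].
Row 15 of H: [-1, 1, -1, 1, -1, 1, 1, -1, -1, -1, 1, 1, 1, -1, -1, -1].
(H·H^T)[15][15] = Σ_j H[15][j]·H[15][j] = (-1)² + (1)² + (-1)² + (1)² + (-1)² + (1)² + (1)² + (-1)² + (-1)² + (-1)² + (1)² + (1)² + (1)² + (-1)² + (-1)² + (-1)² = 1 + 1 + 1 + 1 + 1 + 1 + 1 + 1 + 1 + 1 + 1 + 1 + 1 + 1 + 1 + 1 = 16.
(H·H^T)[15][0] = Σ_j H[15][j]·H[0][j] = (-1)·(-1) + (1)·(-1) + (-1)·(1) + (1)·(1) + (-1)·(1) + (1)·(1) + (1)·(1) + (-1)·(1) + (-1)·(1) + (-1)·(-1) + (1)·(1) + (1)·(-1) + (1)·(1) + (-1)·(1) + (-1)·(1) + (-1)·(-1) = 1 + -1 + -1 + 1 + -1 + 1 + 1 + -1 + -1 + 1 + 1 + -1 + 1 + -1 + -1 + 1 = 0.
So rows 15 and 0 are orthogonal; the diagonal entry equals n = 16.

(15,15) entry = 16; (15,0) entry = 0.


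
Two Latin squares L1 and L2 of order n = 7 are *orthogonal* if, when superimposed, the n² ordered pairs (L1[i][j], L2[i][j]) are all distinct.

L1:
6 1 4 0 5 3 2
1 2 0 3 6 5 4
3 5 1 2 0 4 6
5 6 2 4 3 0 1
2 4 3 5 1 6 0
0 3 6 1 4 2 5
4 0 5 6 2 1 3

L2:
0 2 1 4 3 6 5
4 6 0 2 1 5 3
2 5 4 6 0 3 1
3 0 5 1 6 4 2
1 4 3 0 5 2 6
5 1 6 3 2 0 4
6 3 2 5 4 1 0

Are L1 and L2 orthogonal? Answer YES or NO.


Form the n² = 49 superimposed pairs (L1[i][j], L2[i][j]), row by row (rows and columns indexed from 0):
row 0: (6,0) (1,2) (4,1) (0,4) (5,3) (3,6) (2,5)
row 1: (1,4) (2,6) (0,0) (3,2) (6,1) (5,5) (4,3)
row 2: (3,2) (5,5) (1,4) (2,6) (0,0) (4,3) (6,1)
row 3: (5,3) (6,0) (2,5) (4,1) (3,6) (0,4) (1,2)
row 4: (2,1) (4,4) (3,3) (5,0) (1,5) (6,2) (0,6)
row 5: (0,5) (3,1) (6,6) (1,3) (4,2) (2,0) (5,4)
row 6: (4,6) (0,3) (5,2) (6,5) (2,4) (1,1) (3,0)
Orthogonality requires all 49 pairs distinct.
But the pair (3,2) repeats: cell (1,3) has L1 = 3, L2 = 2, and cell (2,0) has L1 = 3, L2 = 2.
A repeated pair means some other pair never occurs (only 35 distinct pairs out of 49), so the squares are not orthogonal.
Conclusion: NO.

NO


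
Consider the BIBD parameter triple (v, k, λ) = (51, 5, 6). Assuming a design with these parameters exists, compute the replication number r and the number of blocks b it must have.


Any 2-(v, k, λ) BIBD satisfies two necessary conditions:
  (i)  Each point sits in r blocks, and counting incidences through any fixed point gives r(k − 1) = λ(v − 1), so r = λ(v − 1)/(k − 1).
  (ii) Total incidences bk = vr, so b = vr/k.
Step 1: r = λ(v − 1)/(k − 1) = 6·(51 − 1)/(5 − 1) = 6·50/4 = 300/4 = 75.
Step 2: b = vr/k = 51·75/5 = 3825/5 = 765.
Check integrality: r = 75 ∈ Z ✓, b = 765 ∈ Z ✓.
(These identities are necessary conditions: they determine r and b for any design with these parameters, but do not by themselves prove that one exists.)

r = 75, b = 765.


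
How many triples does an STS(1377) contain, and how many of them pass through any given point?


An STS(v) is a 2-(v, 3, 1) BIBD: block size k = 3, λ = 1.
Replication: r(k − 1) = λ(v − 1) ⇒ r·2 = 1377 − 1 = 1376 ⇒ r = 688.
Block count: bk = vr ⇒ b·3 = 1377·688 = 947376 ⇒ b = 315792.

r = 688, b = 315792.


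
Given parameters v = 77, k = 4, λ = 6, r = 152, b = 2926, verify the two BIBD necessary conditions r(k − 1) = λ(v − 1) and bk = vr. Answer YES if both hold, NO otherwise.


Condition (i): r(k − 1) = 152·3 = 456; λ(v − 1) = 6·76 = 456. Match? YES.
Condition (ii): bk = 2926·4 = 11704; vr = 77·152 = 11704. Match? YES.
Both conditions hold? YES.

YES


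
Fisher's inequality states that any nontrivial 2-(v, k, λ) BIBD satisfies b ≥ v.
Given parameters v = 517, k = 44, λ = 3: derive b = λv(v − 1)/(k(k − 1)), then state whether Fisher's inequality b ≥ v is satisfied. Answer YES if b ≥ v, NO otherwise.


r = λ(v − 1)/(k − 1) = 3·516/43 = 36.
b = vr/k = 517·36/44 = 423.
Fisher's inequality: b ≥ v ⇔ 423 ≥ 517? NO.

NO


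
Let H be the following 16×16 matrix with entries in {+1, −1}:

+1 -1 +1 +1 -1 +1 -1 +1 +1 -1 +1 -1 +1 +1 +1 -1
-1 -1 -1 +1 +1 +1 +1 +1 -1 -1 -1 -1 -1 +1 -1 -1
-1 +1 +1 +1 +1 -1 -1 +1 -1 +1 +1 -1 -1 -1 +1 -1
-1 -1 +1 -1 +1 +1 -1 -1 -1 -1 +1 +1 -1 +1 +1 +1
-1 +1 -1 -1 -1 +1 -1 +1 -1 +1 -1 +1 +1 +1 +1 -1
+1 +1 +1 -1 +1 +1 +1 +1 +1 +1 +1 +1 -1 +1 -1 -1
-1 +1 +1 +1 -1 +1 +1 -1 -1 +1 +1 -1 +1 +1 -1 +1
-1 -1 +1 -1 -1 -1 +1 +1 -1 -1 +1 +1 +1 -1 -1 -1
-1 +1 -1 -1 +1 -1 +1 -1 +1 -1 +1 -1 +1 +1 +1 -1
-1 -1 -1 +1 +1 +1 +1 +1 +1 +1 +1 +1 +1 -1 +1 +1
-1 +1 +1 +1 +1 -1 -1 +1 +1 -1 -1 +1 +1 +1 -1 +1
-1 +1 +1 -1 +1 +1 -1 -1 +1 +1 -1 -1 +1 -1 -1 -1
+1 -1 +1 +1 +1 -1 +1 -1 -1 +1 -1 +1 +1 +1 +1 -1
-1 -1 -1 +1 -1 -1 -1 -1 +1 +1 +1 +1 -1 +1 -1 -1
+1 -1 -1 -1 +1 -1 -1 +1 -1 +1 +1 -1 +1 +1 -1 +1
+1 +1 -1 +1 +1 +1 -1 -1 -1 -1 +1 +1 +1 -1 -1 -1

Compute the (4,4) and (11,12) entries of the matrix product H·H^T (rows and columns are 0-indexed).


Row 4 of H: [-1, 1, -1, -1, -1, 1, -1, 1, -1, 1, -1, 1, 1, 1, 1, -1].
Row 11 of H: [-1, 1, 1, -1, 1, 1, -1, -1, 1, 1, -1, -1, 1, -1, -1, -1].
Row 12 of H: [1, -1, 1, 1, 1, -1, 1, -1, -1, 1, -1, 1, 1, 1, 1, -1].
(H·H^T)[4][4] = Σ_j H[4][j]·H[4][j] = (-1)² + (1)² + (-1)² + (-1)² + (-1)² + (1)² + (-1)² + (1)² + (-1)² + (1)² + (-1)² + (1)² + (1)² + (1)² + (1)² + (-1)² = 1 + 1 + 1 + 1 + 1 + 1 + 1 + 1 + 1 + 1 + 1 + 1 + 1 + 1 + 1 + 1 = 16.
(H·H^T)[11][12] = Σ_j H[11][j]·H[12][j] = (-1)·(1) + (1)·(-1) + (1)·(1) + (-1)·(1) + (1)·(1) + (1)·(-1) + (-1)·(1) + (-1)·(-1) + (1)·(-1) + (1)·(1) + (-1)·(-1) + (-1)·(1) + (1)·(1) + (-1)·(1) + (-1)·(1) + (-1)·(-1) = -1 + -1 + 1 + -1 + 1 + -1 + -1 + 1 + -1 + 1 + 1 + -1 + 1 + -1 + -1 + 1 = -2.
Rows 11 and 12 are not orthogonal (dot product = -2 ≠ 0), so H is not a Hadamard matrix.

(4,4) entry = 16; (11,12) entry = -2.


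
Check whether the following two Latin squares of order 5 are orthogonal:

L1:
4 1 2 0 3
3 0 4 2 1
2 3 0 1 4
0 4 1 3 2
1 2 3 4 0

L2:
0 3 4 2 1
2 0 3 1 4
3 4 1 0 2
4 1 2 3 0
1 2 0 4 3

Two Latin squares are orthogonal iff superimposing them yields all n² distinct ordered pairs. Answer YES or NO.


Form the n² = 25 superimposed pairs (L1[i][j], L2[i][j]), row by row (rows and columns indexed from 0):
row 0: (4,0) (1,3) (2,4) (0,2) (3,1)
row 1: (3,2) (0,0) (4,3) (2,1) (1,4)
row 2: (2,3) (3,4) (0,1) (1,0) (4,2)
row 3: (0,4) (4,1) (1,2) (3,3) (2,0)
row 4: (1,1) (2,2) (3,0) (4,4) (0,3)
Orthogonality requires all 25 pairs distinct.
Check by first coordinate: for each symbol s of L1, list the L2 entries in the n cells where L1 = s; they must all differ.
  L1 = 0: L2 entries (in reading order) 2, 0, 1, 4, 3 — all 5 distinct ✓
  L1 = 1: L2 entries (in reading order) 3, 4, 0, 2, 1 — all 5 distinct ✓
  L1 = 2: L2 entries (in reading order) 4, 1, 3, 0, 2 — all 5 distinct ✓
  L1 = 3: L2 entries (in reading order) 1, 2, 4, 3, 0 — all 5 distinct ✓
  L1 = 4: L2 entries (in reading order) 0, 3, 2, 1, 4 — all 5 distinct ✓
Every symbol of L1 meets every symbol of L2 exactly once, so all 25 pairs are distinct (25 of 25).
Conclusion: YES.

YES


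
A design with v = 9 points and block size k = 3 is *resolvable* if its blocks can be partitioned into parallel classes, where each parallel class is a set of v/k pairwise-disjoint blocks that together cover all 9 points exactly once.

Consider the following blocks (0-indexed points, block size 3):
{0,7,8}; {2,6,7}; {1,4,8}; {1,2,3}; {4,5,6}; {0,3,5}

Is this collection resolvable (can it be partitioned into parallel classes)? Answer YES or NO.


v = 9, block size k = 3, number of blocks = 6.
For resolvability, blocks must partition into parallel classes of size v/k = 3.
Total blocks must therefore be a multiple of 3: 6 = 3·2 + 0 ⇒ divisible ✓.
Greedy packing gives 2 candidate class(es). Each should be a full parallel class (size 3, covers all 9 points).
  Class 1 (3 blocks): {0,7,8}; {1,2,3}; {4,5,6}. Points covered: [0, 1, 2, 3, 4, 5, 6, 7, 8].
  Class 2 (3 blocks): {2,6,7}; {1,4,8}; {0,3,5}. Points covered: [0, 1, 2, 3, 4, 5, 6, 7, 8].
All classes full (size 3)? YES. All classes cover every point? YES.
Resolvable? YES.

YES


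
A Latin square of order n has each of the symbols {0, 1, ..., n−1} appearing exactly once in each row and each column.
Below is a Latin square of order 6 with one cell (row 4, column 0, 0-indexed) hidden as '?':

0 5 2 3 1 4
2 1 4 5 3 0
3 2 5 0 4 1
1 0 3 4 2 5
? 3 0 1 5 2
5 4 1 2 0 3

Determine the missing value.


Row 4 contains symbols [0, 1, 2, 3, 5] — missing [4].
Column 0 contains symbols [0, 1, 2, 3, 5] — missing [4].
The missing symbol must appear in both missing sets; intersection = [4].
Therefore the hidden value is 4.

Missing value = 4.


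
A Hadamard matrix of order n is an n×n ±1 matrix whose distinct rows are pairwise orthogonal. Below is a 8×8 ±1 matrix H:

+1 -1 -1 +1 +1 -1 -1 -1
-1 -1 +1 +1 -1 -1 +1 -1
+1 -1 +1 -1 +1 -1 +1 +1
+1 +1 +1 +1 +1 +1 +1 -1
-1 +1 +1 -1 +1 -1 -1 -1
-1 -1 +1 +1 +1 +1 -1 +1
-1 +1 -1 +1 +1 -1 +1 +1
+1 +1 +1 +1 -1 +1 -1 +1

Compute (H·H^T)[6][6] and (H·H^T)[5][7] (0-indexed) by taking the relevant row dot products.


Row 5 of H: [-1, -1, 1, 1, 1, 1, -1, 1].
Row 6 of H: [-1, 1, -1, 1, 1, -1, 1, 1].
Row 7 of H: [1, 1, 1, 1, -1, 1, -1, 1].
(H·H^T)[6][6] = Σ_j H[6][j]·H[6][j] = (-1)² + (1)² + (-1)² + (1)² + (1)² + (-1)² + (1)² + (1)² = 1 + 1 + 1 + 1 + 1 + 1 + 1 + 1 = 8.
(H·H^T)[5][7] = Σ_j H[5][j]·H[7][j] = (-1)·(1) + (-1)·(1) + (1)·(1) + (1)·(1) + (1)·(-1) + (1)·(1) + (-1)·(-1) + (1)·(1) = -1 + -1 + 1 + 1 + -1 + 1 + 1 + 1 = 2.
Rows 5 and 7 are not orthogonal (dot product = 2 ≠ 0), so H is not a Hadamard matrix.

(6,6) entry = 8; (5,7) entry = 2.


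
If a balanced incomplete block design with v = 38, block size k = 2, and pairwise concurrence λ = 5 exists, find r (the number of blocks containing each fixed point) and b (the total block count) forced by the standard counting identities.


Any 2-(v, k, λ) BIBD satisfies two necessary conditions:
  (i)  Each point sits in r blocks, and counting incidences through any fixed point gives r(k − 1) = λ(v − 1), so r = λ(v − 1)/(k − 1).
  (ii) Total incidences bk = vr, so b = vr/k.
Step 1: r = λ(v − 1)/(k − 1) = 5·(38 − 1)/(2 − 1) = 5·37/1 = 185/1 = 185.
Step 2: b = vr/k = 38·185/2 = 7030/2 = 3515.
Check integrality: r = 185 ∈ Z ✓, b = 3515 ∈ Z ✓.
(These identities are necessary conditions: they determine r and b for any design with these parameters, but do not by themselves prove that one exists.)

r = 185, b = 3515.


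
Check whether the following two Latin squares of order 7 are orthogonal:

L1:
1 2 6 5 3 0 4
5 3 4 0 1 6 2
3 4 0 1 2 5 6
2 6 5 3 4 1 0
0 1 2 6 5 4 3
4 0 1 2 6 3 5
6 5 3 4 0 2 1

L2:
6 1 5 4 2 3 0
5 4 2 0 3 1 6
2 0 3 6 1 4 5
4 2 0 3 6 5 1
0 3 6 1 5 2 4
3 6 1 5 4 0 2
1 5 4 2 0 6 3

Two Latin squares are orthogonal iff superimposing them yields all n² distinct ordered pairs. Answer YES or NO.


Form the n² = 49 superimposed pairs (L1[i][j], L2[i][j]), row by row (rows and columns indexed from 0):
row 0: (1,6) (2,1) (6,5) (5,4) (3,2) (0,3) (4,0)
row 1: (5,5) (3,4) (4,2) (0,0) (1,3) (6,1) (2,6)
row 2: (3,2) (4,0) (0,3) (1,6) (2,1) (5,4) (6,5)
row 3: (2,4) (6,2) (5,0) (3,3) (4,6) (1,5) (0,1)
row 4: (0,0) (1,3) (2,6) (6,1) (5,5) (4,2) (3,4)
row 5: (4,3) (0,6) (1,1) (2,5) (6,4) (3,0) (5,2)
row 6: (6,1) (5,5) (3,4) (4,2) (0,0) (2,6) (1,3)
Orthogonality requires all 49 pairs distinct.
But the pair (3,2) repeats: cell (0,4) has L1 = 3, L2 = 2, and cell (2,0) has L1 = 3, L2 = 2.
A repeated pair means some other pair never occurs (only 28 distinct pairs out of 49), so the squares are not orthogonal.
Conclusion: NO.

NO


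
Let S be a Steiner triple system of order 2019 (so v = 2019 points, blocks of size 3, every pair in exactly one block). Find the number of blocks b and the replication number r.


An STS(v) is a 2-(v, 3, 1) BIBD: block size k = 3, λ = 1.
Replication: r(k − 1) = λ(v − 1) ⇒ r·2 = 2019 − 1 = 2018 ⇒ r = 1009.
Block count: bk = vr ⇒ b·3 = 2019·1009 = 2037171 ⇒ b = 679057.
(Check via b = v(v − 1)/6 = 2019·2018/6 = 4074342/6 = 679057.)

r = 1009, b = 679057.


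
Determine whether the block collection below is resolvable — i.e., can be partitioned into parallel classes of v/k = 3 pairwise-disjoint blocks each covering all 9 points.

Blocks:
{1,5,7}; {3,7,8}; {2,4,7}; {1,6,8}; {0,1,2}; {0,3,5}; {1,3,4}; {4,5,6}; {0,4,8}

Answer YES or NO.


v = 9, block size k = 3, number of blocks = 9.
For resolvability, blocks must partition into parallel classes of size v/k = 3.
Total blocks must therefore be a multiple of 3: 9 = 3·3 + 0 ⇒ divisible ✓.
Consider block {1,5,7}. The only other block(s) in the collection disjoint from it are {0,4,8} — just 1 block(s). Any parallel class containing {1,5,7} would need 2 other blocks each disjoint from it, so no parallel class of size 3 can contain {1,5,7}.
Since every block must belong to some parallel class in a resolution, the collection cannot be partitioned into parallel classes.
Resolvable? NO.

NO


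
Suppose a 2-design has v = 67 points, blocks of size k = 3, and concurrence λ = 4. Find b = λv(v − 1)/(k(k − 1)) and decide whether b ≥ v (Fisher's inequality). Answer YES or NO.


r = λ(v − 1)/(k − 1) = 4·66/2 = 132.
b = vr/k = 67·132/3 = 2948.
Fisher's inequality: b ≥ v ⇔ 2948 ≥ 67? YES.

YES


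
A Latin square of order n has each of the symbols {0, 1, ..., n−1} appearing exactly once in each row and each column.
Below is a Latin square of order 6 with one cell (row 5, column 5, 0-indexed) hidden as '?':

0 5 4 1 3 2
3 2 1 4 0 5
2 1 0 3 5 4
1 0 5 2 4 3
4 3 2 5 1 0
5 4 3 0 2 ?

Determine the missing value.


Row 5 contains symbols [0, 2, 3, 4, 5] — missing [1].
Column 5 contains symbols [0, 2, 3, 4, 5] — missing [1].
The missing symbol must appear in both missing sets; intersection = [1].
Therefore the hidden value is 1.

Missing value = 1.


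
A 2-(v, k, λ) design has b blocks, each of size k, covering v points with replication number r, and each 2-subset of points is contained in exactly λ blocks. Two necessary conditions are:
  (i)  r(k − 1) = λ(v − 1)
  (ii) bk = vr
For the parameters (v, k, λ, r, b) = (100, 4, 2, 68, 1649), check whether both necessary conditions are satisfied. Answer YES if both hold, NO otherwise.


Condition (i): r(k − 1) = 68·3 = 204; λ(v − 1) = 2·99 = 198. Match? NO.
Condition (ii): bk = 1649·4 = 6596; vr = 100·68 = 6800. Match? NO.
Both conditions hold? NO.

NO


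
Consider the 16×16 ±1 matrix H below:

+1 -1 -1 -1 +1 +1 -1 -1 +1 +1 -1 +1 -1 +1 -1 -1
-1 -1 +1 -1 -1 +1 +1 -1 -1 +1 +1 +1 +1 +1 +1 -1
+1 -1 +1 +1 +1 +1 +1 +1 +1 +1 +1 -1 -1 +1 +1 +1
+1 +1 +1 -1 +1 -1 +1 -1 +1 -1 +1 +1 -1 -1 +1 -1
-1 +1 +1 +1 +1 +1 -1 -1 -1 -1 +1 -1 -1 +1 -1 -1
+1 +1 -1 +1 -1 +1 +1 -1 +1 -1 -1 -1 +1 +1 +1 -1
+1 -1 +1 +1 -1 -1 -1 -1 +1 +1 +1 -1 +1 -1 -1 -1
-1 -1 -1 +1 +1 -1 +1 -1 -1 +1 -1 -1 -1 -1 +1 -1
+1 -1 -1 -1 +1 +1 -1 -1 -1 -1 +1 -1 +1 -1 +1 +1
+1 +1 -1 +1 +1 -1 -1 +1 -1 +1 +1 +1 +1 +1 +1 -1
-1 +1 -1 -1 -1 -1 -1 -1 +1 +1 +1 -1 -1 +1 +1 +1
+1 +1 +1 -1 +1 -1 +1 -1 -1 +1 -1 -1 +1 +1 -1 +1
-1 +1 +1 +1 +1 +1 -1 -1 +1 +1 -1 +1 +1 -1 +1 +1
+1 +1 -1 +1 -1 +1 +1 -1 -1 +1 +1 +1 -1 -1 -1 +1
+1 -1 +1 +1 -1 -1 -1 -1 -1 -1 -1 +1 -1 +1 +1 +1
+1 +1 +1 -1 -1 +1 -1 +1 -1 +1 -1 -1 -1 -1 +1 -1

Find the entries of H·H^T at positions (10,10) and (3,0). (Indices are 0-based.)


Row 0 of H: [1, -1, -1, -1, 1, 1, -1, -1, 1, 1, -1, 1, -1, 1, -1, -1].
Row 3 of H: [1, 1, 1, -1, 1, -1, 1, -1, 1, -1, 1, 1, -1, -1, 1, -1].
Row 10 of H: [-1, 1, -1, -1, -1, -1, -1, -1, 1, 1, 1, -1, -1, 1, 1, 1].
(H·H^T)[10][10] = Σ_j H[10][j]·H[10][j] = (-1)² + (1)² + (-1)² + (-1)² + (-1)² + (-1)² + (-1)² + (-1)² + (1)² + (1)² + (1)² + (-1)² + (-1)² + (1)² + (1)² + (1)² = 1 + 1 + 1 + 1 + 1 + 1 + 1 + 1 + 1 + 1 + 1 + 1 + 1 + 1 + 1 + 1 = 16.
(H·H^T)[3][0] = Σ_j H[3][j]·H[0][j] = (1)·(1) + (1)·(-1) + (1)·(-1) + (-1)·(-1) + (1)·(1) + (-1)·(1) + (1)·(-1) + (-1)·(-1) + (1)·(1) + (-1)·(1) + (1)·(-1) + (1)·(1) + (-1)·(-1) + (-1)·(1) + (1)·(-1) + (-1)·(-1) = 1 + -1 + -1 + 1 + 1 + -1 + -1 + 1 + 1 + -1 + -1 + 1 + 1 + -1 + -1 + 1 = 0.
So rows 3 and 0 are orthogonal; the diagonal entry equals n = 16.

(10,10) entry = 16; (3,0) entry = 0.


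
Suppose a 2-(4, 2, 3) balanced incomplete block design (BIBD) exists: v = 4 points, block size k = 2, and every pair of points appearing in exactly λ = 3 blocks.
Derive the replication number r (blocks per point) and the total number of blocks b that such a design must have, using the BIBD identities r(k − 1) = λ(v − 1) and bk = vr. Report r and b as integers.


Any 2-(v, k, λ) BIBD satisfies two necessary conditions:
  (i)  Each point sits in r blocks, and counting incidences through any fixed point gives r(k − 1) = λ(v − 1), so r = λ(v − 1)/(k − 1).
  (ii) Total incidences bk = vr, so b = vr/k.
Step 1: r = λ(v − 1)/(k − 1) = 3·(4 − 1)/(2 − 1) = 3·3/1 = 9/1 = 9.
Step 2: b = vr/k = 4·9/2 = 36/2 = 18.
Check integrality: r = 9 ∈ Z ✓, b = 18 ∈ Z ✓.
(These identities are necessary conditions: they determine r and b for any design with these parameters, but do not by themselves prove that one exists.)

r = 9, b = 18.
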